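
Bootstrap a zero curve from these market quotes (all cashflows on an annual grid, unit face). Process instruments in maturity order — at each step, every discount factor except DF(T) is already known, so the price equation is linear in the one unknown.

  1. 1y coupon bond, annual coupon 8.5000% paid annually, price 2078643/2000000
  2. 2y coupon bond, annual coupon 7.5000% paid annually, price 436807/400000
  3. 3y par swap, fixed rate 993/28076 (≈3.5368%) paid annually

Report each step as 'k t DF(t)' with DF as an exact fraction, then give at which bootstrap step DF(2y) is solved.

1 1 9579/10000
2 2 949/1000
3 3 9007/10000
DF(2y) is solved at step 2

step 1 [1y] bond c/1=17/200: DF=(2078643/2000000 − 17/200·(0))/(1+17/200) = 9579/10000 ≈ 0.957900
step 2 [2y] bond c/1=3/40: DF=(436807/400000 − 3/40·(0.957900))/(1+3/40) = 949/1000 ≈ 0.949000
step 3 [3y] swap r/1=993/28076: DF=(1 − 993/28076·(0.957900+0.949000))/(1+993/28076) = 9007/10000 ≈ 0.900700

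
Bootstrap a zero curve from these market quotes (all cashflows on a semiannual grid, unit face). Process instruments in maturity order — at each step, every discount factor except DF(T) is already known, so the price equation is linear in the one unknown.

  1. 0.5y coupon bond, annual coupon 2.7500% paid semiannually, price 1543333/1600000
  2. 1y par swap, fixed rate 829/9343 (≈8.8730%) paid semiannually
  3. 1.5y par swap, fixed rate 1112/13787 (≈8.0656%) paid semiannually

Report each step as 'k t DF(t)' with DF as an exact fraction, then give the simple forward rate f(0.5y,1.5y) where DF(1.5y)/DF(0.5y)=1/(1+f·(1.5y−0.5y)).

step 1 [0.5y] bond c/2=11/800: DF=(1543333/1600000 − 11/800·(0))/(1+11/800) = 1903/2000 ≈ 0.951500
step 2 [1y] swap r/2=829/18686: DF=(1 − 829/18686·(0.951500))/(1+829/18686) = 9171/10000 ≈ 0.917100
step 3 [1.5y] swap r/2=556/13787: DF=(1 − 556/13787·(0.951500+0.917100))/(1+556/13787) = 1111/1250 ≈ 0.888800

1 1/2 1903/2000
2 1 9171/10000
3 3/2 1111/1250
f(0.5y,1.5y) = ((1903/2000)/(1111/1250) − 1)/(1) = 57/808 ≈ 7.0545%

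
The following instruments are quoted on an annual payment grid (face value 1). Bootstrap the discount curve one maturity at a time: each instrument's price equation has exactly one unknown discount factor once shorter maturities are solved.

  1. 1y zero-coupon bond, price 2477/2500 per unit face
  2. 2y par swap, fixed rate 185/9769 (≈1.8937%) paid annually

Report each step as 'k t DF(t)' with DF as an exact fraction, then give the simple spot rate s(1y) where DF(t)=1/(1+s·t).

step 1 [1y] zero: DF = P = 2477/2500 ≈ 0.990800
step 2 [2y] swap r/1=185/9769: DF=(1 − 185/9769·(0.990800))/(1+185/9769) = 963/1000 ≈ 0.963000

1 1 2477/2500
2 2 963/1000
s(1y) = (1/(2477/2500) − 1)/(1) = 23/2477 ≈ 0.9285%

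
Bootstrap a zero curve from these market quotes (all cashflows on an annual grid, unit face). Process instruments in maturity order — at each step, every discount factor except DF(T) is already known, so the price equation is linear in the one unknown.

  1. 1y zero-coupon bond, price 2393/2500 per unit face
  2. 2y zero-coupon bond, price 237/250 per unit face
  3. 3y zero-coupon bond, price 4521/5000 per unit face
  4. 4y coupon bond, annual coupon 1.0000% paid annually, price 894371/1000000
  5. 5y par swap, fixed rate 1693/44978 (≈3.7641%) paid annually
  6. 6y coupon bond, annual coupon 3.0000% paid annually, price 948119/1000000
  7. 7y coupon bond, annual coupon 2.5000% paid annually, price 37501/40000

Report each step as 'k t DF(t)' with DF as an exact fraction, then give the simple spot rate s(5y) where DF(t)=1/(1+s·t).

step 1 [1y] zero: DF = P = 2393/2500 ≈ 0.957200
step 2 [2y] zero: DF = P = 237/250 ≈ 0.948000
step 3 [3y] zero: DF = P = 4521/5000 ≈ 0.904200
step 4 [4y] bond c/1=1/100: DF=(894371/1000000 − 1/100·(0.957200+0.948000+0.904200))/(1+1/100) = 8577/10000 ≈ 0.857700
step 5 [5y] swap r/1=1693/44978: DF=(1 − 1693/44978·(0.957200+0.948000+0.904200+0.857700))/(1+1693/44978) = 8307/10000 ≈ 0.830700
step 6 [6y] bond c/1=3/100: DF=(948119/1000000 − 3/100·(0.957200+0.948000+0.904200+0.857700+0.830700))/(1+3/100) = 1579/2000 ≈ 0.789500
step 7 [7y] bond c/1=1/40: DF=(37501/40000 − 1/40·(0.957200+0.948000+0.904200+0.857700+0.830700+0.789500))/(1+1/40) = 7857/10000 ≈ 0.785700

1 1 2393/2500
2 2 237/250
3 3 4521/5000
4 4 8577/10000
5 5 8307/10000
6 6 1579/2000
7 7 7857/10000
s(5y) = (1/(8307/10000) − 1)/(5) = 1693/41535 ≈ 4.0761%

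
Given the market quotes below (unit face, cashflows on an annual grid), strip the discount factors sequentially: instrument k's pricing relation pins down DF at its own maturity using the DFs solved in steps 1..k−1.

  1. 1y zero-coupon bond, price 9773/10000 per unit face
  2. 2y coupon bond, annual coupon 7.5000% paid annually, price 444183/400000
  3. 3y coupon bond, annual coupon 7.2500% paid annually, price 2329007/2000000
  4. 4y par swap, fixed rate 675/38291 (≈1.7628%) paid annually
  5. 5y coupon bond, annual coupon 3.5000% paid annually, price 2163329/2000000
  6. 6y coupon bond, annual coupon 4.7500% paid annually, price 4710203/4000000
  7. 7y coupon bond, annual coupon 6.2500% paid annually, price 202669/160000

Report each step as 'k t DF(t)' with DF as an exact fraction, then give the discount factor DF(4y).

step 1 [1y] zero: DF = P = 9773/10000 ≈ 0.977300
step 2 [2y] bond c/1=3/40: DF=(444183/400000 − 3/40·(0.977300))/(1+3/40) = 603/625 ≈ 0.964800
step 3 [3y] bond c/1=29/400: DF=(2329007/2000000 − 29/400·(0.977300+0.964800))/(1+29/400) = 1909/2000 ≈ 0.954500
step 4 [4y] swap r/1=675/38291: DF=(1 − 675/38291·(0.977300+0.964800+0.954500))/(1+675/38291) = 373/400 ≈ 0.932500
step 5 [5y] bond c/1=7/200: DF=(2163329/2000000 − 7/200·(0.977300+0.964800+0.954500+0.932500))/(1+7/200) = 2289/2500 ≈ 0.915600
step 6 [6y] bond c/1=19/400: DF=(4710203/4000000 − 19/400·(0.977300+0.964800+0.954500+0.932500+0.915600))/(1+19/400) = 909/1000 ≈ 0.909000
step 7 [7y] bond c/1=1/16: DF=(202669/160000 − 1/16·(0.977300+0.964800+0.954500+0.932500+0.915600+0.909000))/(1+1/16) = 2149/2500 ≈ 0.859600

1 1 9773/10000
2 2 603/625
3 3 1909/2000
4 4 373/400
5 5 2289/2500
6 6 909/1000
7 7 2149/2500
DF(4y) = 373/400 ≈ 0.932500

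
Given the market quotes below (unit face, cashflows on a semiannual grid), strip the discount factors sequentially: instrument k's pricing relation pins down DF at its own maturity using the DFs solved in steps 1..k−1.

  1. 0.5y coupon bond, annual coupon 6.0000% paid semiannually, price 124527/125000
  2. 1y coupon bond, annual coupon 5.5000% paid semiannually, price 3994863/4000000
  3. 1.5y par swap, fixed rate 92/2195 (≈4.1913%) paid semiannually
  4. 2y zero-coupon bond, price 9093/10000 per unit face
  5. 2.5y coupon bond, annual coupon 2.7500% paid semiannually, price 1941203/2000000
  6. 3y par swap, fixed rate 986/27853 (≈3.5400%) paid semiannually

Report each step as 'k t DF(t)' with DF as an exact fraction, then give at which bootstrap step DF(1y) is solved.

step 1 [0.5y] bond c/2=3/100: DF=(124527/125000 − 3/100·(0))/(1+3/100) = 1209/1250 ≈ 0.967200
step 2 [1y] bond c/2=11/400: DF=(3994863/4000000 − 11/400·(0.967200))/(1+11/400) = 9461/10000 ≈ 0.946100
step 3 [1.5y] swap r/2=46/2195: DF=(1 − 46/2195·(0.967200+0.946100))/(1+46/2195) = 4701/5000 ≈ 0.940200
step 4 [2y] zero: DF = P = 9093/10000 ≈ 0.909300
step 5 [2.5y] bond c/2=11/800: DF=(1941203/2000000 − 11/800·(0.967200+0.946100+0.940200+0.909300))/(1+11/800) = 1133/1250 ≈ 0.906400
step 6 [3y] swap r/2=493/27853: DF=(1 − 493/27853·(0.967200+0.946100+0.940200+0.909300+0.906400))/(1+493/27853) = 4507/5000 ≈ 0.901400

1 1/2 1209/1250
2 1 9461/10000
3 3/2 4701/5000
4 2 9093/10000
5 5/2 1133/1250
6 3 4507/5000
DF(1y) is solved at step 2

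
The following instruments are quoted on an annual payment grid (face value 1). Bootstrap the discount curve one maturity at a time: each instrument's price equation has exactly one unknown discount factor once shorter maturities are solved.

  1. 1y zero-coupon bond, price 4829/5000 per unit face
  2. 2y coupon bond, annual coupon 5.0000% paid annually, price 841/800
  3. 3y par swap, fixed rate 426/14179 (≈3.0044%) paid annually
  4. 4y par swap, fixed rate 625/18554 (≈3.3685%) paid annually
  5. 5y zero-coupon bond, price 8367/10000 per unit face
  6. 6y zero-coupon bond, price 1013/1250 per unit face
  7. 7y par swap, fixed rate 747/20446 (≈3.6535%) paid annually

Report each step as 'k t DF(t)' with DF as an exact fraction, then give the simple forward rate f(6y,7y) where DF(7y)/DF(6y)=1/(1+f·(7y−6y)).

step 1 [1y] zero: DF = P = 4829/5000 ≈ 0.965800
step 2 [2y] bond c/1=1/20: DF=(841/800 − 1/20·(0.965800))/(1+1/20) = 597/625 ≈ 0.955200
step 3 [3y] swap r/1=426/14179: DF=(1 − 426/14179·(0.965800+0.955200))/(1+426/14179) = 2287/2500 ≈ 0.914800
step 4 [4y] swap r/1=625/18554: DF=(1 − 625/18554·(0.965800+0.955200+0.914800))/(1+625/18554) = 7/8 ≈ 0.875000
step 5 [5y] zero: DF = P = 8367/10000 ≈ 0.836700
step 6 [6y] zero: DF = P = 1013/1250 ≈ 0.810400
step 7 [7y] swap r/1=747/20446: DF=(1 − 747/20446·(0.965800+0.955200+0.914800+0.875000+0.836700+0.810400))/(1+747/20446) = 7759/10000 ≈ 0.775900

1 1 4829/5000
2 2 597/625
3 3 2287/2500
4 4 7/8
5 5 8367/10000
6 6 1013/1250
7 7 7759/10000
f(6y,7y) = ((1013/1250)/(7759/10000) − 1)/(1) = 345/7759 ≈ 4.4464%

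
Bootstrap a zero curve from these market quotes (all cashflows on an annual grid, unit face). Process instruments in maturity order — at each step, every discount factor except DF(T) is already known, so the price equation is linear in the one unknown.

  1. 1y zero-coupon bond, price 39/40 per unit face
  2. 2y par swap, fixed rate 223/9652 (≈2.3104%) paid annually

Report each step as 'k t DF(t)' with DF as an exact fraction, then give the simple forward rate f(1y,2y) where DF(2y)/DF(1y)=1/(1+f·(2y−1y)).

1 1 39/40
2 2 4777/5000
f(1y,2y) = ((39/40)/(4777/5000) − 1)/(1) = 98/4777 ≈ 2.0515%

step 1 [1y] zero: DF = P = 39/40 ≈ 0.975000
step 2 [2y] swap r/1=223/9652: DF=(1 − 223/9652·(0.975000))/(1+223/9652) = 4777/5000 ≈ 0.955400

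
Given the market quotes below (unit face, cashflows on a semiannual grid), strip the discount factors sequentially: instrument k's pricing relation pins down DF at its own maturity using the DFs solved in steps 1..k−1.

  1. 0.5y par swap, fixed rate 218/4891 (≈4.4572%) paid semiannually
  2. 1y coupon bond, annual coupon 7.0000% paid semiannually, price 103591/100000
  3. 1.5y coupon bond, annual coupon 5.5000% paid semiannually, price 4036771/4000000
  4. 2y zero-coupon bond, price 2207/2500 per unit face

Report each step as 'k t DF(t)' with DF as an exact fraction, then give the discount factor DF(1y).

1 1/2 4891/5000
2 1 4839/5000
3 3/2 9301/10000
4 2 2207/2500
DF(1y) = 4839/5000 ≈ 0.967800

step 1 [0.5y] swap r/2=109/4891: DF=(1 − 109/4891·(0))/(1+109/4891) = 4891/5000 ≈ 0.978200
step 2 [1y] bond c/2=7/200: DF=(103591/100000 − 7/200·(0.978200))/(1+7/200) = 4839/5000 ≈ 0.967800
step 3 [1.5y] bond c/2=11/400: DF=(4036771/4000000 − 11/400·(0.978200+0.967800))/(1+11/400) = 9301/10000 ≈ 0.930100
step 4 [2y] zero: DF = P = 2207/2500 ≈ 0.882800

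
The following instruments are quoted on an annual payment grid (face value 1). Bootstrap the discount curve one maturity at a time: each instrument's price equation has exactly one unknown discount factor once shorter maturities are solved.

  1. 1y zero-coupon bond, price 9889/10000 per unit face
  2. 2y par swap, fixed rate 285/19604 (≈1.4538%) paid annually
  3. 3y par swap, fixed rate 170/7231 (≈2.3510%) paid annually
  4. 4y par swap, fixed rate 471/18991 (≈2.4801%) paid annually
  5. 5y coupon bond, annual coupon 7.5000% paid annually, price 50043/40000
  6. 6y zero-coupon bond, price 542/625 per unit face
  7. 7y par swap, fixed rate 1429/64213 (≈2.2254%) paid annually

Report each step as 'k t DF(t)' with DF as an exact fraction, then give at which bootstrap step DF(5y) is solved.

step 1 [1y] zero: DF = P = 9889/10000 ≈ 0.988900
step 2 [2y] swap r/1=285/19604: DF=(1 − 285/19604·(0.988900))/(1+285/19604) = 1943/2000 ≈ 0.971500
step 3 [3y] swap r/1=170/7231: DF=(1 − 170/7231·(0.988900+0.971500))/(1+170/7231) = 233/250 ≈ 0.932000
step 4 [4y] swap r/1=471/18991: DF=(1 − 471/18991·(0.988900+0.971500+0.932000))/(1+471/18991) = 4529/5000 ≈ 0.905800
step 5 [5y] bond c/1=3/40: DF=(50043/40000 − 3/40·(0.988900+0.971500+0.932000+0.905800))/(1+3/40) = 2247/2500 ≈ 0.898800
step 6 [6y] zero: DF = P = 542/625 ≈ 0.867200
step 7 [7y] swap r/1=1429/64213: DF=(1 − 1429/64213·(0.988900+0.971500+0.932000+0.905800+0.898800+0.867200))/(1+1429/64213) = 8571/10000 ≈ 0.857100

1 1 9889/10000
2 2 1943/2000
3 3 233/250
4 4 4529/5000
5 5 2247/2500
6 6 542/625
7 7 8571/10000
DF(5y) is solved at step 5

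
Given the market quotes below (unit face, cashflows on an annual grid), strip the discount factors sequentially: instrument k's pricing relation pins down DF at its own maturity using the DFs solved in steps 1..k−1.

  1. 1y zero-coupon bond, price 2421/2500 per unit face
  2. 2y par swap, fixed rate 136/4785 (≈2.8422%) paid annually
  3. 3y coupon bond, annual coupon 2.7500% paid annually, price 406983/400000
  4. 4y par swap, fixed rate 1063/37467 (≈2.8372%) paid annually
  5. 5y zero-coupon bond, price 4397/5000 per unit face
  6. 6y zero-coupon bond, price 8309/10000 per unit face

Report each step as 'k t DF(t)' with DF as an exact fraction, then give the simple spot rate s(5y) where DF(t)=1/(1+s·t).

step 1 [1y] zero: DF = P = 2421/2500 ≈ 0.968400
step 2 [2y] swap r/1=136/4785: DF=(1 − 136/4785·(0.968400))/(1+136/4785) = 591/625 ≈ 0.945600
step 3 [3y] bond c/1=11/400: DF=(406983/400000 − 11/400·(0.968400+0.945600))/(1+11/400) = 939/1000 ≈ 0.939000
step 4 [4y] swap r/1=1063/37467: DF=(1 − 1063/37467·(0.968400+0.945600+0.939000))/(1+1063/37467) = 8937/10000 ≈ 0.893700
step 5 [5y] zero: DF = P = 4397/5000 ≈ 0.879400
step 6 [6y] zero: DF = P = 8309/10000 ≈ 0.830900

1 1 2421/2500
2 2 591/625
3 3 939/1000
4 4 8937/10000
5 5 4397/5000
6 6 8309/10000
s(5y) = (1/(4397/5000) − 1)/(5) = 603/21985 ≈ 2.7428%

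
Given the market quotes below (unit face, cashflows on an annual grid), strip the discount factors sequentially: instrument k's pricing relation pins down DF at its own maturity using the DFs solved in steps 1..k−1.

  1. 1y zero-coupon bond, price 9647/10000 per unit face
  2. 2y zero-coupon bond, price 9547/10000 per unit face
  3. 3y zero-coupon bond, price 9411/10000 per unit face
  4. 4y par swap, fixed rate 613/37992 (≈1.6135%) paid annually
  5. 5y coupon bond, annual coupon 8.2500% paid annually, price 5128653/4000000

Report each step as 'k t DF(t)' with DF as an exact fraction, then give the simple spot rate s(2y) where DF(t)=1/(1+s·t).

step 1 [1y] zero: DF = P = 9647/10000 ≈ 0.964700
step 2 [2y] zero: DF = P = 9547/10000 ≈ 0.954700
step 3 [3y] zero: DF = P = 9411/10000 ≈ 0.941100
step 4 [4y] swap r/1=613/37992: DF=(1 − 613/37992·(0.964700+0.954700+0.941100))/(1+613/37992) = 9387/10000 ≈ 0.938700
step 5 [5y] bond c/1=33/400: DF=(5128653/4000000 − 33/400·(0.964700+0.954700+0.941100+0.938700))/(1+33/400) = 8949/10000 ≈ 0.894900

1 1 9647/10000
2 2 9547/10000
3 3 9411/10000
4 4 9387/10000
5 5 8949/10000
s(2y) = (1/(9547/10000) − 1)/(2) = 453/19094 ≈ 2.3725%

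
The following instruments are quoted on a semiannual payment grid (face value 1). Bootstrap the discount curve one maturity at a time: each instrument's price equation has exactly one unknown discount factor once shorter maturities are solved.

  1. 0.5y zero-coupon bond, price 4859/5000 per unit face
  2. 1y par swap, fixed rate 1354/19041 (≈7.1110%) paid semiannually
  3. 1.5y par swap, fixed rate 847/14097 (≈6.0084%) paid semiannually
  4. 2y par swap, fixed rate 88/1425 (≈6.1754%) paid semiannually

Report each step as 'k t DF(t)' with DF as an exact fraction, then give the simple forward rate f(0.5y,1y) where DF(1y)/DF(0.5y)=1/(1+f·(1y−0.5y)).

step 1 [0.5y] zero: DF = P = 4859/5000 ≈ 0.971800
step 2 [1y] swap r/2=677/19041: DF=(1 − 677/19041·(0.971800))/(1+677/19041) = 9323/10000 ≈ 0.932300
step 3 [1.5y] swap r/2=847/28194: DF=(1 − 847/28194·(0.971800+0.932300))/(1+847/28194) = 9153/10000 ≈ 0.915300
step 4 [2y] swap r/2=44/1425: DF=(1 − 44/1425·(0.971800+0.932300+0.915300))/(1+44/1425) = 1107/1250 ≈ 0.885600

1 1/2 4859/5000
2 1 9323/10000
3 3/2 9153/10000
4 2 1107/1250
f(0.5y,1y) = ((4859/5000)/(9323/10000) − 1)/(1/2) = 790/9323 ≈ 8.4737%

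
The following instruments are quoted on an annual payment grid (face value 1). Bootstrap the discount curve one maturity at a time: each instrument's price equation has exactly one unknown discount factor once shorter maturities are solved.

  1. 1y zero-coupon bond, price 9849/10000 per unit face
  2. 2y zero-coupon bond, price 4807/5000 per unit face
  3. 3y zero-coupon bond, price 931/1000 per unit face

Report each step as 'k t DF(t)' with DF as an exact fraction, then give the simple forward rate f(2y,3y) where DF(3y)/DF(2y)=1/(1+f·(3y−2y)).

step 1 [1y] zero: DF = P = 9849/10000 ≈ 0.984900
step 2 [2y] zero: DF = P = 4807/5000 ≈ 0.961400
step 3 [3y] zero: DF = P = 931/1000 ≈ 0.931000

1 1 9849/10000
2 2 4807/5000
3 3 931/1000
f(2y,3y) = ((4807/5000)/(931/1000) − 1)/(1) = 8/245 ≈ 3.2653%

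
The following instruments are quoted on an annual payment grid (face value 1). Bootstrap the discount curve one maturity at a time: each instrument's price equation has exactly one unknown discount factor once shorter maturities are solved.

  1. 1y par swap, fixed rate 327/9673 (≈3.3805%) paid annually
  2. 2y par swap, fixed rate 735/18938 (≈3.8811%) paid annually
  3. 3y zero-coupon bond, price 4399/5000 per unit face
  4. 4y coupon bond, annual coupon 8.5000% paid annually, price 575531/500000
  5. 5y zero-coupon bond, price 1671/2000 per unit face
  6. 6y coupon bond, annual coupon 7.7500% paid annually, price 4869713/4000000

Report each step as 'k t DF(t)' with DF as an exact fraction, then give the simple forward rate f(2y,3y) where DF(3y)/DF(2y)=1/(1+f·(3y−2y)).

step 1 [1y] swap r/1=327/9673: DF=(1 − 327/9673·(0))/(1+327/9673) = 9673/10000 ≈ 0.967300
step 2 [2y] swap r/1=735/18938: DF=(1 − 735/18938·(0.967300))/(1+735/18938) = 1853/2000 ≈ 0.926500
step 3 [3y] zero: DF = P = 4399/5000 ≈ 0.879800
step 4 [4y] bond c/1=17/200: DF=(575531/500000 − 17/200·(0.967300+0.926500+0.879800))/(1+17/200) = 2109/2500 ≈ 0.843600
step 5 [5y] zero: DF = P = 1671/2000 ≈ 0.835500
step 6 [6y] bond c/1=31/400: DF=(4869713/4000000 − 31/400·(0.967300+0.926500+0.879800+0.843600+0.835500))/(1+31/400) = 506/625 ≈ 0.809600

1 1 9673/10000
2 2 1853/2000
3 3 4399/5000
4 4 2109/2500
5 5 1671/2000
6 6 506/625
f(2y,3y) = ((1853/2000)/(4399/5000) − 1)/(1) = 467/8798 ≈ 5.3080%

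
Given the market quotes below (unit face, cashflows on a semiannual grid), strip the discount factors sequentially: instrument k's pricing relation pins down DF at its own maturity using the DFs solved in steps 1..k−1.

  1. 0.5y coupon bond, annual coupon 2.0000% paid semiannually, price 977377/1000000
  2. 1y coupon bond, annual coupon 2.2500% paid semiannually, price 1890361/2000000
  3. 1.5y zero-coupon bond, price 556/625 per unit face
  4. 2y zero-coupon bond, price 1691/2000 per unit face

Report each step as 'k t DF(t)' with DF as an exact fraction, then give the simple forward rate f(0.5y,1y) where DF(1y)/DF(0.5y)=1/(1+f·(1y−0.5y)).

1 1/2 9677/10000
2 1 9239/10000
3 3/2 556/625
4 2 1691/2000
f(0.5y,1y) = ((9677/10000)/(9239/10000) − 1)/(1/2) = 876/9239 ≈ 9.4815%

step 1 [0.5y] bond c/2=1/100: DF=(977377/1000000 − 1/100·(0))/(1+1/100) = 9677/10000 ≈ 0.967700
step 2 [1y] bond c/2=9/800: DF=(1890361/2000000 − 9/800·(0.967700))/(1+9/800) = 9239/10000 ≈ 0.923900
step 3 [1.5y] zero: DF = P = 556/625 ≈ 0.889600
step 4 [2y] zero: DF = P = 1691/2000 ≈ 0.845500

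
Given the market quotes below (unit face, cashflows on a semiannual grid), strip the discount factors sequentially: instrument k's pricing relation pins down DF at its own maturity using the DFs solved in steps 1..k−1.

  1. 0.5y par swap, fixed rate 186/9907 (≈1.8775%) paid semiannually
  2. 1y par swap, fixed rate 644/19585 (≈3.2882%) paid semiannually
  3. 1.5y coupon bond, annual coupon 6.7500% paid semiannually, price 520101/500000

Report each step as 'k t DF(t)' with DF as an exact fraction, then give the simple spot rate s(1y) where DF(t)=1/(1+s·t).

1 1/2 9907/10000
2 1 4839/5000
3 3/2 9423/10000
s(1y) = (1/(4839/5000) − 1)/(1) = 161/4839 ≈ 3.3271%

step 1 [0.5y] swap r/2=93/9907: DF=(1 − 93/9907·(0))/(1+93/9907) = 9907/10000 ≈ 0.990700
step 2 [1y] swap r/2=322/19585: DF=(1 − 322/19585·(0.990700))/(1+322/19585) = 4839/5000 ≈ 0.967800
step 3 [1.5y] bond c/2=27/800: DF=(520101/500000 − 27/800·(0.990700+0.967800))/(1+27/800) = 9423/10000 ≈ 0.942300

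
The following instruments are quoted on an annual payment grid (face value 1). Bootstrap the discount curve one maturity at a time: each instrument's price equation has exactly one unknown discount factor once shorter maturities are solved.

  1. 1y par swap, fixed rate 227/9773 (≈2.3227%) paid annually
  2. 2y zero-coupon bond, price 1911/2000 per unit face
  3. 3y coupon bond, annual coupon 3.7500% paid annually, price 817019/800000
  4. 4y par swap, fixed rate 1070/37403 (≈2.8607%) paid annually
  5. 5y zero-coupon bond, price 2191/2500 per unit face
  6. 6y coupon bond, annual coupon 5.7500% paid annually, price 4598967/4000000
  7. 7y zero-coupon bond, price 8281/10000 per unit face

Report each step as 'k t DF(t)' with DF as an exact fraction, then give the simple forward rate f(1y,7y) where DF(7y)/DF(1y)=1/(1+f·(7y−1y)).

step 1 [1y] swap r/1=227/9773: DF=(1 − 227/9773·(0))/(1+227/9773) = 9773/10000 ≈ 0.977300
step 2 [2y] zero: DF = P = 1911/2000 ≈ 0.955500
step 3 [3y] bond c/1=3/80: DF=(817019/800000 − 3/80·(0.977300+0.955500))/(1+3/80) = 1829/2000 ≈ 0.914500
step 4 [4y] swap r/1=1070/37403: DF=(1 − 1070/37403·(0.977300+0.955500+0.914500))/(1+1070/37403) = 893/1000 ≈ 0.893000
step 5 [5y] zero: DF = P = 2191/2500 ≈ 0.876400
step 6 [6y] bond c/1=23/400: DF=(4598967/4000000 − 23/400·(0.977300+0.955500+0.914500+0.893000+0.876400))/(1+23/400) = 4181/5000 ≈ 0.836200
step 7 [7y] zero: DF = P = 8281/10000 ≈ 0.828100

1 1 9773/10000
2 2 1911/2000
3 3 1829/2000
4 4 893/1000
5 5 2191/2500
6 6 4181/5000
7 7 8281/10000
f(1y,7y) = ((9773/10000)/(8281/10000) − 1)/(6) = 746/24843 ≈ 3.0029%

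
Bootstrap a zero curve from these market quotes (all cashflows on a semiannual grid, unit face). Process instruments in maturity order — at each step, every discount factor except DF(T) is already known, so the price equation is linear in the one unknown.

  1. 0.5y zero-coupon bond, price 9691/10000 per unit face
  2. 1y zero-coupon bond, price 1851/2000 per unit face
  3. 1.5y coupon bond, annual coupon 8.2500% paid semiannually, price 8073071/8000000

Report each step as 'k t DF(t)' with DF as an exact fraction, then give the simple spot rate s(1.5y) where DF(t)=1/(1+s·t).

1 1/2 9691/10000
2 1 1851/2000
3 3/2 8941/10000
s(1.5y) = (1/(8941/10000) − 1)/(3/2) = 706/8941 ≈ 7.8962%

step 1 [0.5y] zero: DF = P = 9691/10000 ≈ 0.969100
step 2 [1y] zero: DF = P = 1851/2000 ≈ 0.925500
step 3 [1.5y] bond c/2=33/800: DF=(8073071/8000000 − 33/800·(0.969100+0.925500))/(1+33/800) = 8941/10000 ≈ 0.894100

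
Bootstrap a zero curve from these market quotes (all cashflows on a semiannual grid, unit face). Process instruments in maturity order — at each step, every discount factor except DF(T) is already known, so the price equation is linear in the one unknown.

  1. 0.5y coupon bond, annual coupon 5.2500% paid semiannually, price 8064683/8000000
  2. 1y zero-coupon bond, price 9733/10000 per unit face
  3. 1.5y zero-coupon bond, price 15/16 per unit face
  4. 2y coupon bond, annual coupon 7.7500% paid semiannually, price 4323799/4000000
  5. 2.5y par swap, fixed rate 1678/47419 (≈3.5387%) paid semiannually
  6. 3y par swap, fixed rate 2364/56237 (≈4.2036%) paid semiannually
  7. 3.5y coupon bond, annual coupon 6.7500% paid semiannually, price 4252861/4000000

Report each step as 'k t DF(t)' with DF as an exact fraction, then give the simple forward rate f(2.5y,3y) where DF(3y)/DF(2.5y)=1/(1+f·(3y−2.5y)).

step 1 [0.5y] bond c/2=21/800: DF=(8064683/8000000 − 21/800·(0))/(1+21/800) = 9823/10000 ≈ 0.982300
step 2 [1y] zero: DF = P = 9733/10000 ≈ 0.973300
step 3 [1.5y] zero: DF = P = 15/16 ≈ 0.937500
step 4 [2y] bond c/2=31/800: DF=(4323799/4000000 − 31/800·(0.982300+0.973300+0.937500))/(1+31/800) = 9327/10000 ≈ 0.932700
step 5 [2.5y] swap r/2=839/47419: DF=(1 − 839/47419·(0.982300+0.973300+0.937500+0.932700))/(1+839/47419) = 9161/10000 ≈ 0.916100
step 6 [3y] swap r/2=1182/56237: DF=(1 − 1182/56237·(0.982300+0.973300+0.937500+0.932700+0.916100))/(1+1182/56237) = 4409/5000 ≈ 0.881800
step 7 [3.5y] bond c/2=27/800: DF=(4252861/4000000 − 27/800·(0.982300+0.973300+0.937500+0.932700+0.916100+0.881800))/(1+27/800) = 8449/10000 ≈ 0.844900

1 1/2 9823/10000
2 1 9733/10000
3 3/2 15/16
4 2 9327/10000
5 5/2 9161/10000
6 3 4409/5000
7 7/2 8449/10000
f(2.5y,3y) = ((9161/10000)/(4409/5000) − 1)/(1/2) = 343/4409 ≈ 7.7795%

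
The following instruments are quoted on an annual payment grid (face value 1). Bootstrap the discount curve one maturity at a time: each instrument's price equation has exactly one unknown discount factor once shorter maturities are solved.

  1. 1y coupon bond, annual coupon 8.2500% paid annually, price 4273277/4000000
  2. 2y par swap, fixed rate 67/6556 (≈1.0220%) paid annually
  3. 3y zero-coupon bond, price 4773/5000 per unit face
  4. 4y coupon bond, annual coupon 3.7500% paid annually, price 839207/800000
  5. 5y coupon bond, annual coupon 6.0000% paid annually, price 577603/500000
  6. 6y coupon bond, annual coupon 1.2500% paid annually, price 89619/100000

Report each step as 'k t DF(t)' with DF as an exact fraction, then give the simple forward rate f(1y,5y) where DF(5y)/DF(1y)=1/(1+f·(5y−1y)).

1 1 9869/10000
2 2 9799/10000
3 3 4773/5000
4 4 1811/2000
5 5 2183/2500
6 6 8271/10000
f(1y,5y) = ((9869/10000)/(2183/2500) − 1)/(4) = 1137/34928 ≈ 3.2553%

step 1 [1y] bond c/1=33/400: DF=(4273277/4000000 − 33/400·(0))/(1+33/400) = 9869/10000 ≈ 0.986900
step 2 [2y] swap r/1=67/6556: DF=(1 − 67/6556·(0.986900))/(1+67/6556) = 9799/10000 ≈ 0.979900
step 3 [3y] zero: DF = P = 4773/5000 ≈ 0.954600
step 4 [4y] bond c/1=3/80: DF=(839207/800000 − 3/80·(0.986900+0.979900+0.954600))/(1+3/80) = 1811/2000 ≈ 0.905500
step 5 [5y] bond c/1=3/50: DF=(577603/500000 − 3/50·(0.986900+0.979900+0.954600+0.905500))/(1+3/50) = 2183/2500 ≈ 0.873200
step 6 [6y] bond c/1=1/80: DF=(89619/100000 − 1/80·(0.986900+0.979900+0.954600+0.905500+0.873200))/(1+1/80) = 8271/10000 ≈ 0.827100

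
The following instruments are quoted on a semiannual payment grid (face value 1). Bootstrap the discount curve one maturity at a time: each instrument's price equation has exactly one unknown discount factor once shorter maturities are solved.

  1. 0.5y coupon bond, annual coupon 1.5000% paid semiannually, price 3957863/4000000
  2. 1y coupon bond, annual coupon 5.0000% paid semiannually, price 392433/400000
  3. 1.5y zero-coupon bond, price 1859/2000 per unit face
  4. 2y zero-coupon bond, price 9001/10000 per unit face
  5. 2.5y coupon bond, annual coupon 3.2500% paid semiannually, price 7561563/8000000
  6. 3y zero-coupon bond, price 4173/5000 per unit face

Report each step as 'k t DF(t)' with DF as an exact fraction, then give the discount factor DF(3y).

1 1/2 9821/10000
2 1 2333/2500
3 3/2 1859/2000
4 2 9001/10000
5 5/2 4351/5000
6 3 4173/5000
DF(3y) = 4173/5000 ≈ 0.834600

step 1 [0.5y] bond c/2=3/400: DF=(3957863/4000000 − 3/400·(0))/(1+3/400) = 9821/10000 ≈ 0.982100
step 2 [1y] bond c/2=1/40: DF=(392433/400000 − 1/40·(0.982100))/(1+1/40) = 2333/2500 ≈ 0.933200
step 3 [1.5y] zero: DF = P = 1859/2000 ≈ 0.929500
step 4 [2y] zero: DF = P = 9001/10000 ≈ 0.900100
step 5 [2.5y] bond c/2=13/800: DF=(7561563/8000000 − 13/800·(0.982100+0.933200+0.929500+0.900100))/(1+13/800) = 4351/5000 ≈ 0.870200
step 6 [3y] zero: DF = P = 4173/5000 ≈ 0.834600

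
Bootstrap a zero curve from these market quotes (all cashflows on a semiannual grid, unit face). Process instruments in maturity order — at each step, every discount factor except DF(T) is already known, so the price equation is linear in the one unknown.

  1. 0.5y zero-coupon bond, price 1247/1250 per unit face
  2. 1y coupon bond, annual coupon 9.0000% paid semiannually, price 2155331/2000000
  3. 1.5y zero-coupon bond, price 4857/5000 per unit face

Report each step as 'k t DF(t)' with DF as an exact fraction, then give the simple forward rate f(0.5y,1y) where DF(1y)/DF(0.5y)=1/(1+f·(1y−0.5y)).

step 1 [0.5y] zero: DF = P = 1247/1250 ≈ 0.997600
step 2 [1y] bond c/2=9/200: DF=(2155331/2000000 − 9/200·(0.997600))/(1+9/200) = 9883/10000 ≈ 0.988300
step 3 [1.5y] zero: DF = P = 4857/5000 ≈ 0.971400

1 1/2 1247/1250
2 1 9883/10000
3 3/2 4857/5000
f(0.5y,1y) = ((1247/1250)/(9883/10000) − 1)/(1/2) = 186/9883 ≈ 1.8820%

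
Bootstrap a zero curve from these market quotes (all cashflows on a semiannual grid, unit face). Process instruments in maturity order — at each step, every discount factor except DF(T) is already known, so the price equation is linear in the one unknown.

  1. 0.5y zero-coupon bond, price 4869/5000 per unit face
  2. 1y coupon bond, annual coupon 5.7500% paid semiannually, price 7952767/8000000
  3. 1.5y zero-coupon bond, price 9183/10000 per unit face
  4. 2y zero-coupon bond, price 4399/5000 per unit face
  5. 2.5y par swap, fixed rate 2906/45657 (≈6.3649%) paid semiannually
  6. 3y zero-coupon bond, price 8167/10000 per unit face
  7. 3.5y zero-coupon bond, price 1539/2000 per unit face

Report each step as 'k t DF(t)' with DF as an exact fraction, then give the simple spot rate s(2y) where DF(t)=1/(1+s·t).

step 1 [0.5y] zero: DF = P = 4869/5000 ≈ 0.973800
step 2 [1y] bond c/2=23/800: DF=(7952767/8000000 − 23/800·(0.973800))/(1+23/800) = 9391/10000 ≈ 0.939100
step 3 [1.5y] zero: DF = P = 9183/10000 ≈ 0.918300
step 4 [2y] zero: DF = P = 4399/5000 ≈ 0.879800
step 5 [2.5y] swap r/2=1453/45657: DF=(1 − 1453/45657·(0.973800+0.939100+0.918300+0.879800))/(1+1453/45657) = 8547/10000 ≈ 0.854700
step 6 [3y] zero: DF = P = 8167/10000 ≈ 0.816700
step 7 [3.5y] zero: DF = P = 1539/2000 ≈ 0.769500

1 1/2 4869/5000
2 1 9391/10000
3 3/2 9183/10000
4 2 4399/5000
5 5/2 8547/10000
6 3 8167/10000
7 7/2 1539/2000
s(2y) = (1/(4399/5000) − 1)/(2) = 601/8798 ≈ 6.8311%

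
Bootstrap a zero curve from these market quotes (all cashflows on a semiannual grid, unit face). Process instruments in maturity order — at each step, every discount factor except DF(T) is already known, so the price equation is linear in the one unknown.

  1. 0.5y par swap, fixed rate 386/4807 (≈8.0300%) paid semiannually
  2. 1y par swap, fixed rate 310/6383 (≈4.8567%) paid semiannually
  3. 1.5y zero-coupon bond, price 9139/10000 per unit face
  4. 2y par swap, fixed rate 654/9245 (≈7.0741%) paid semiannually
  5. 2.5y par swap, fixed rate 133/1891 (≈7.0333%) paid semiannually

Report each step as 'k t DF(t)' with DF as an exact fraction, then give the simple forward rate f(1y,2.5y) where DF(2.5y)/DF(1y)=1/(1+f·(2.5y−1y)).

1 1/2 4807/5000
2 1 1907/2000
3 3/2 9139/10000
4 2 2173/2500
5 5/2 2101/2500
f(1y,2.5y) = ((1907/2000)/(2101/2500) − 1)/(3/2) = 377/4202 ≈ 8.9719%

step 1 [0.5y] swap r/2=193/4807: DF=(1 − 193/4807·(0))/(1+193/4807) = 4807/5000 ≈ 0.961400
step 2 [1y] swap r/2=155/6383: DF=(1 − 155/6383·(0.961400))/(1+155/6383) = 1907/2000 ≈ 0.953500
step 3 [1.5y] zero: DF = P = 9139/10000 ≈ 0.913900
step 4 [2y] swap r/2=327/9245: DF=(1 − 327/9245·(0.961400+0.953500+0.913900))/(1+327/9245) = 2173/2500 ≈ 0.869200
step 5 [2.5y] swap r/2=133/3782: DF=(1 − 133/3782·(0.961400+0.953500+0.913900+0.869200))/(1+133/3782) = 2101/2500 ≈ 0.840400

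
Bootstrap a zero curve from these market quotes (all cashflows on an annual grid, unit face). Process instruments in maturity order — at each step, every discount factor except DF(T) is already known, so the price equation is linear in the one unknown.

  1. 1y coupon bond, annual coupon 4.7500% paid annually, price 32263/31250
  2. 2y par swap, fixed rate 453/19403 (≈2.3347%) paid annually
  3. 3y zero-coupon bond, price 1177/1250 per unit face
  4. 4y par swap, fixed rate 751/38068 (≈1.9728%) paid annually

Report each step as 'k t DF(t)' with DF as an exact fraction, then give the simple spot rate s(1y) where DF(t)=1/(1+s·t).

1 1 616/625
2 2 9547/10000
3 3 1177/1250
4 4 9249/10000
s(1y) = (1/(616/625) − 1)/(1) = 9/616 ≈ 1.4610%

step 1 [1y] bond c/1=19/400: DF=(32263/31250 − 19/400·(0))/(1+19/400) = 616/625 ≈ 0.985600
step 2 [2y] swap r/1=453/19403: DF=(1 − 453/19403·(0.985600))/(1+453/19403) = 9547/10000 ≈ 0.954700
step 3 [3y] zero: DF = P = 1177/1250 ≈ 0.941600
step 4 [4y] swap r/1=751/38068: DF=(1 − 751/38068·(0.985600+0.954700+0.941600))/(1+751/38068) = 9249/10000 ≈ 0.924900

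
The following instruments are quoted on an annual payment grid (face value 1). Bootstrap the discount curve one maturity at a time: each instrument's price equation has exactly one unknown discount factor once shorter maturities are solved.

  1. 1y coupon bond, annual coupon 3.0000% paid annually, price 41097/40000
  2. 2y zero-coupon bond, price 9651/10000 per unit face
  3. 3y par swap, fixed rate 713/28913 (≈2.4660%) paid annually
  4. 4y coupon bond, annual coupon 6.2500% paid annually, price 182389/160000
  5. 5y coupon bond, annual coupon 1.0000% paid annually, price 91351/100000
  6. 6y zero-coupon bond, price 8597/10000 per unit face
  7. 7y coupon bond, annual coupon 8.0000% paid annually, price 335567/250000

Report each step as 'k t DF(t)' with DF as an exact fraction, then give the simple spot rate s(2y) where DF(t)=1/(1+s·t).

step 1 [1y] bond c/1=3/100: DF=(41097/40000 − 3/100·(0))/(1+3/100) = 399/400 ≈ 0.997500
step 2 [2y] zero: DF = P = 9651/10000 ≈ 0.965100
step 3 [3y] swap r/1=713/28913: DF=(1 − 713/28913·(0.997500+0.965100))/(1+713/28913) = 9287/10000 ≈ 0.928700
step 4 [4y] bond c/1=1/16: DF=(182389/160000 − 1/16·(0.997500+0.965100+0.928700))/(1+1/16) = 2257/2500 ≈ 0.902800
step 5 [5y] bond c/1=1/100: DF=(91351/100000 − 1/100·(0.997500+0.965100+0.928700+0.902800))/(1+1/100) = 8669/10000 ≈ 0.866900
step 6 [6y] zero: DF = P = 8597/10000 ≈ 0.859700
step 7 [7y] bond c/1=2/25: DF=(335567/250000 − 2/25·(0.997500+0.965100+0.928700+0.902800+0.866900+0.859700))/(1+2/25) = 8339/10000 ≈ 0.833900

1 1 399/400
2 2 9651/10000
3 3 9287/10000
4 4 2257/2500
5 5 8669/10000
6 6 8597/10000
7 7 8339/10000
s(2y) = (1/(9651/10000) − 1)/(2) = 349/19302 ≈ 1.8081%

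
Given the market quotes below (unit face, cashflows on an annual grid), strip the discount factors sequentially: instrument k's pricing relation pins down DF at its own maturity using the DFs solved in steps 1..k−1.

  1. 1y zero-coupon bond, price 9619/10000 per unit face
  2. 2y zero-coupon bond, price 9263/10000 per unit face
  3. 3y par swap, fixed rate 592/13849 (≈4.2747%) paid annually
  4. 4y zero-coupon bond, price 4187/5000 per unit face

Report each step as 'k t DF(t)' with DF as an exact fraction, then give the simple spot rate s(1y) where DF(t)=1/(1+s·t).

1 1 9619/10000
2 2 9263/10000
3 3 551/625
4 4 4187/5000
s(1y) = (1/(9619/10000) − 1)/(1) = 381/9619 ≈ 3.9609%

step 1 [1y] zero: DF = P = 9619/10000 ≈ 0.961900
step 2 [2y] zero: DF = P = 9263/10000 ≈ 0.926300
step 3 [3y] swap r/1=592/13849: DF=(1 − 592/13849·(0.961900+0.926300))/(1+592/13849) = 551/625 ≈ 0.881600
step 4 [4y] zero: DF = P = 4187/5000 ≈ 0.837400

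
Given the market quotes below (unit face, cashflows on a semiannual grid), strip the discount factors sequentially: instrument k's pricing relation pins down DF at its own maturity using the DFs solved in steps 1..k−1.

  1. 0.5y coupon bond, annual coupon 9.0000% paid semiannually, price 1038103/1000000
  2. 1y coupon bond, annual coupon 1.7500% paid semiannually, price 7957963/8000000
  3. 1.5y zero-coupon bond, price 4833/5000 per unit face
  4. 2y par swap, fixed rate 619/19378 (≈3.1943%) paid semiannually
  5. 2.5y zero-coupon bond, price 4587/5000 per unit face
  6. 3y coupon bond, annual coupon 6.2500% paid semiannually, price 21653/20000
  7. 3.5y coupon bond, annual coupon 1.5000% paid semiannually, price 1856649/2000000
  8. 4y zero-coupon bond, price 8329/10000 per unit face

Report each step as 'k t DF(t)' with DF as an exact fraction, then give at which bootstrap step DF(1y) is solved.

1 1/2 4967/5000
2 1 391/400
3 3/2 4833/5000
4 2 9381/10000
5 5/2 4587/5000
6 3 4523/5000
7 7/2 879/1000
8 4 8329/10000
DF(1y) is solved at step 2

step 1 [0.5y] bond c/2=9/200: DF=(1038103/1000000 − 9/200·(0))/(1+9/200) = 4967/5000 ≈ 0.993400
step 2 [1y] bond c/2=7/800: DF=(7957963/8000000 − 7/800·(0.993400))/(1+7/800) = 391/400 ≈ 0.977500
step 3 [1.5y] zero: DF = P = 4833/5000 ≈ 0.966600
step 4 [2y] swap r/2=619/38756: DF=(1 − 619/38756·(0.993400+0.977500+0.966600))/(1+619/38756) = 9381/10000 ≈ 0.938100
step 5 [2.5y] zero: DF = P = 4587/5000 ≈ 0.917400
step 6 [3y] bond c/2=1/32: DF=(21653/20000 − 1/32·(0.993400+0.977500+0.966600+0.938100+0.917400))/(1+1/32) = 4523/5000 ≈ 0.904600
step 7 [3.5y] bond c/2=3/400: DF=(1856649/2000000 − 3/400·(0.993400+0.977500+0.966600+0.938100+0.917400+0.904600))/(1+3/400) = 879/1000 ≈ 0.879000
step 8 [4y] zero: DF = P = 8329/10000 ≈ 0.832900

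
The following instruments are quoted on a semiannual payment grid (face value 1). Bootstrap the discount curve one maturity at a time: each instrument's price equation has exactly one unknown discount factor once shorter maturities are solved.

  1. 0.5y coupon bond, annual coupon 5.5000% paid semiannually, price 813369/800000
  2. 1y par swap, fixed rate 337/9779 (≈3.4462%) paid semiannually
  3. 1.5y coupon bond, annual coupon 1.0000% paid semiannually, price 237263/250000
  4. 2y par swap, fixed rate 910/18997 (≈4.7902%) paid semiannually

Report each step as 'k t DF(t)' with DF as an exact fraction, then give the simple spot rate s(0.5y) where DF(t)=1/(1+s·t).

1 1/2 1979/2000
2 1 9663/10000
3 3/2 4673/5000
4 2 909/1000
s(0.5y) = (1/(1979/2000) − 1)/(1/2) = 42/1979 ≈ 2.1223%

step 1 [0.5y] bond c/2=11/400: DF=(813369/800000 − 11/400·(0))/(1+11/400) = 1979/2000 ≈ 0.989500
step 2 [1y] swap r/2=337/19558: DF=(1 − 337/19558·(0.989500))/(1+337/19558) = 9663/10000 ≈ 0.966300
step 3 [1.5y] bond c/2=1/200: DF=(237263/250000 − 1/200·(0.989500+0.966300))/(1+1/200) = 4673/5000 ≈ 0.934600
step 4 [2y] swap r/2=455/18997: DF=(1 − 455/18997·(0.989500+0.966300+0.934600))/(1+455/18997) = 909/1000 ≈ 0.909000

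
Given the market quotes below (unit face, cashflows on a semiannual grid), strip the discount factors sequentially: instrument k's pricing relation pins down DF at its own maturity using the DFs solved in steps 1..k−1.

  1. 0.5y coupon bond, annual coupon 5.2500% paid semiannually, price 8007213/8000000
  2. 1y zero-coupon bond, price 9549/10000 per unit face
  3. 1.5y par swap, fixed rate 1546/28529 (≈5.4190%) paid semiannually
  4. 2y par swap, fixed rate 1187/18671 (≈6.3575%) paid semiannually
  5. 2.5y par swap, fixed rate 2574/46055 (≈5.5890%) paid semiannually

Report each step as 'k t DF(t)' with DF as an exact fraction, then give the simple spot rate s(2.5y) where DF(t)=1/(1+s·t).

step 1 [0.5y] bond c/2=21/800: DF=(8007213/8000000 − 21/800·(0))/(1+21/800) = 9753/10000 ≈ 0.975300
step 2 [1y] zero: DF = P = 9549/10000 ≈ 0.954900
step 3 [1.5y] swap r/2=773/28529: DF=(1 − 773/28529·(0.975300+0.954900))/(1+773/28529) = 9227/10000 ≈ 0.922700
step 4 [2y] swap r/2=1187/37342: DF=(1 − 1187/37342·(0.975300+0.954900+0.922700))/(1+1187/37342) = 8813/10000 ≈ 0.881300
step 5 [2.5y] swap r/2=1287/46055: DF=(1 − 1287/46055·(0.975300+0.954900+0.922700+0.881300))/(1+1287/46055) = 8713/10000 ≈ 0.871300

1 1/2 9753/10000
2 1 9549/10000
3 3/2 9227/10000
4 2 8813/10000
5 5/2 8713/10000
s(2.5y) = (1/(8713/10000) − 1)/(5/2) = 2574/43565 ≈ 5.9084%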